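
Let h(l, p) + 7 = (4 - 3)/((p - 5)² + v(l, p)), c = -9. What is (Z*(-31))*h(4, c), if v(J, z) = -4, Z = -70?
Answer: -1457155/96 ≈ -15179.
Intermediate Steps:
h(l, p) = -7 + 1/(-4 + (-5 + p)²) (h(l, p) = -7 + (4 - 3)/((p - 5)² - 4) = -7 + 1/((-5 + p)² - 4) = -7 + 1/(-4 + (-5 + p)²))
(Z*(-31))*h(4, c) = (-70*(-31))*((29 - 7*(-5 - 9)²)/(-4 + (-5 - 9)²)) = 2170*((29 - 7*(-14)²)/(-4 + (-14)²)) = 2170*((29 - 7*196)/(-4 + 196)) = 2170*((29 - 1372)/192) = 2170*((1/192)*(-1343)) = 2170*(-1343/192) = -1457155/96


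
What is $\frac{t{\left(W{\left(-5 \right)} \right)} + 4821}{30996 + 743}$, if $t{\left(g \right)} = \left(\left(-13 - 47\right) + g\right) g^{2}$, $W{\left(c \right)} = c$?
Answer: $\frac{188}{1867} \approx 0.1007$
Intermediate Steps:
$t{\left(g \right)} = g^{2} \left(-60 + g\right)$ ($t{\left(g \right)} = \left(-60 + g\right) g^{2} = g^{2} \left(-60 + g\right)$)
$\frac{t{\left(W{\left(-5 \right)} \right)} + 4821}{30996 + 743} = \frac{\left(-5\right)^{2} \left(-60 - 5\right) + 4821}{30996 + 743} = \frac{25 \left(-65\right) + 4821}{31739} = \left(-1625 + 4821\right) \frac{1}{31739} = 3196 \cdot \frac{1}{31739} = \frac{188}{1867}$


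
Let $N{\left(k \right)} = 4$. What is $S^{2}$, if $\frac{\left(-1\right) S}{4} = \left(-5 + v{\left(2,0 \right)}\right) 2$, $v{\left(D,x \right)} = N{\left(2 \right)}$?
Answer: $64$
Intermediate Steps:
$v{\left(D,x \right)} = 4$
$S = 8$ ($S = - 4 \left(-5 + 4\right) 2 = - 4 \left(\left(-1\right) 2\right) = \left(-4\right) \left(-2\right) = 8$)
$S^{2} = 8^{2} = 64$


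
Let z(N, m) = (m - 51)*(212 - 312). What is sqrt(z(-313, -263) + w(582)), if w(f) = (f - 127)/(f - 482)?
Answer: sqrt(3140455)/10 ≈ 177.21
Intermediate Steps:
w(f) = (-127 + f)/(-482 + f)
z(N, m) = 5100 - 100*m (z(N, m) = (-51 + m)*(-100) = 5100 - 100*m)
sqrt(z(-313, -263) + w(582)) = sqrt((5100 - 100*(-263)) + (-127 + 582)/(-482 + 582)) = sqrt((5100 + 26300) + 455/100) = sqrt(31400 + (1/100)*455) = sqrt(31400 + 91/20) = sqrt(628091/20) = sqrt(3140455)/10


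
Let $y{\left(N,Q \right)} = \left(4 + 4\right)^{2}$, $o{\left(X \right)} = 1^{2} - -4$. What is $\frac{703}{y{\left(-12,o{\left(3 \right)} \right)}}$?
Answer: $\frac{703}{64} \approx 10.984$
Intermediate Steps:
$o{\left(X \right)} = 5$ ($o{\left(X \right)} = 1 + 4 = 5$)
$y{\left(N,Q \right)} = 64$ ($y{\left(N,Q \right)} = 8^{2} = 64$)
$\frac{703}{y{\left(-12,o{\left(3 \right)} \right)}} = \frac{703}{64}$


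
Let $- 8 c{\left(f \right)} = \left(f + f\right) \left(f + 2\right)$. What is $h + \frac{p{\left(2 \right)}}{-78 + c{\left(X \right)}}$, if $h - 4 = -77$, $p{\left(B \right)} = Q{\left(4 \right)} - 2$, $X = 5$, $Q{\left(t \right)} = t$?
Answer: $- \frac{25339}{347} \approx -73.023$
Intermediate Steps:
$p{\left(B \right)} = 2$ ($p{\left(B \right)} = 4 - 2 = 2$)
$h = -73$ ($h = 4 - 77 = -73$)
$c{\left(f \right)} = - \frac{f \left(2 + f\right)}{4}$ ($c{\left(f \right)} = - \frac{\left(f + f\right) \left(f + 2\right)}{8} = - \frac{2 f \left(2 + f\right)}{8} = - \frac{f \left(2 + f\right)}{4}$)
$h + \frac{p{\left(2 \right)}}{-78 + c{\left(X \right)}} = -73 + \frac{2}{-78 - \frac{5 \left(2 + 5\right)}{4}} = -73 + \frac{2}{-78 - \frac{5}{4} \cdot 7} = -73 + \frac{2}{-78 - \frac{35}{4}} = -73 + \frac{2}{- \frac{347}{4}} = -73 + 2 \left(- \frac{4}{347}\right) = -73 - \frac{8}{347} = - \frac{25339}{347}$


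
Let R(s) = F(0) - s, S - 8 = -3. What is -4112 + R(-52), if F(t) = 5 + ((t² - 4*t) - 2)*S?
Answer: -4065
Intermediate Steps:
S = 5 (S = 8 - 3 = 5)
F(t) = -5 - 20*t + 5*t² (F(t) = 5 + ((t² - 4*t) - 2)*5 = 5 + (-2 + t² - 4*t)*5 = 5 + (-10 - 20*t + 5*t²) = -5 - 20*t + 5*t²)
R(s) = -5 - s (R(s) = (-5 - 20*0 + 5*0²) - s = (-5 + 0 + 5*0) - s = (-5 + 0 + 0) - s = -5 - s)
-4112 + R(-52) = -4112 + (-5 - 1*(-52)) = -4112 + (-5 + 52) = -4112 + 47 = -4065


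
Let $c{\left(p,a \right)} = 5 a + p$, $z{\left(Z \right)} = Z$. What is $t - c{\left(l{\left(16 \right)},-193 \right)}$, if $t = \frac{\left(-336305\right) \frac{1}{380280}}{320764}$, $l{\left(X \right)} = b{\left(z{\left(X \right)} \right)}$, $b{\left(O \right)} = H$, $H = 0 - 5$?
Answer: $\frac{23664145913219}{24396026784} \approx 970.0$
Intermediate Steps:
$H = -5$ ($H = 0 - 5 = -5$)
$b{\left(O \right)} = -5$
$l{\left(X \right)} = -5$
$t = - \frac{67261}{24396026784}$ ($t = \left(-336305\right) \frac{1}{380280} \cdot \frac{1}{320764} = \left(- \frac{67261}{76056}\right) \frac{1}{320764} = - \frac{67261}{24396026784} \approx -2.757 \cdot 10^{-6}$)
$c{\left(p,a \right)} = p + 5 a$
$t - c{\left(l{\left(16 \right)},-193 \right)} = - \frac{67261}{24396026784} - \left(-5 + 5 \left(-193\right)\right) = - \frac{67261}{24396026784} - \left(-5 - 965\right) = - \frac{67261}{24396026784} - -970 = - \frac{67261}{24396026784} + 970 = \frac{23664145913219}{24396026784}$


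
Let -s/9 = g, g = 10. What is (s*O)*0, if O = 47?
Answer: 0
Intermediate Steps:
s = -90 (s = -9*10 = -90)
(s*O)*0 = -90*47*0 = -4230*0 = 0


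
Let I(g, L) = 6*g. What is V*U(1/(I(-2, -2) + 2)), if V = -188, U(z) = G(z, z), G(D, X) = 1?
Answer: -188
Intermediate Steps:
U(z) = 1
V*U(1/(I(-2, -2) + 2)) = -188*1 = -188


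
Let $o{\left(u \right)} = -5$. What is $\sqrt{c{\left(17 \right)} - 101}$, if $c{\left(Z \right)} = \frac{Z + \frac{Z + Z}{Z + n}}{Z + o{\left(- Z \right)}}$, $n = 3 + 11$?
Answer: $\frac{13 i \sqrt{2263}}{62} \approx 9.9746 i$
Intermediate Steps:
$n = 14$
$c{\left(Z \right)} = \frac{Z + \frac{2 Z}{14 + Z}}{-5 + Z}$ ($c{\left(Z \right)} = \frac{Z + \frac{Z + Z}{Z + 14}}{Z - 5} = \frac{Z + \frac{2 Z}{14 + Z}}{-5 + Z}$)
$\sqrt{c{\left(17 \right)} - 101} = \sqrt{\frac{17 \left(16 + 17\right)}{-70 + 17^{2} + 9 \cdot 17} - 101} = \sqrt{17 \frac{1}{-70 + 289 + 153} \cdot 33 - 101} = \sqrt{17 \cdot \frac{1}{372} \cdot 33 - 101} = \sqrt{\frac{187}{124} - 101} = \sqrt{- \frac{12337}{124}} = \frac{13 i \sqrt{2263}}{62}$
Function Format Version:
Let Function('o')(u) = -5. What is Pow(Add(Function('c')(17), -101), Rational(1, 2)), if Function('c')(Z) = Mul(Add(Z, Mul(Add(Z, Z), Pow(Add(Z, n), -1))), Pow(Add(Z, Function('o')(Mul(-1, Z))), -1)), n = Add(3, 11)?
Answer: Mul(Rational(13, 62), I, Pow(2263, Rational(1, 2))) ≈ Mul(9.9746, I)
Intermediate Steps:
n = 14
Function('c')(Z) = Mul(Pow(Add(-5, Z), -1), Add(Z, Mul(2, Z, Pow(Add(14, Z), -1)))) (Function('c')(Z) = Mul(Add(Z, Mul(Add(Z, Z), Pow(Add(Z, 14), -1))), Pow(Add(Z, -5), -1)) = Mul(Add(Z, Mul(Mul(2, Z), Pow(Add(14, Z), -1))), Pow(Add(-5, Z), -1)) = Mul(Add(Z, Mul(2, Z, Pow(Add(14, Z), -1))), Pow(Add(-5, Z), -1)) = Mul(Pow(Add(-5, Z), -1), Add(Z, Mul(2, Z, Pow(Add(14, Z), -1)))))
Pow(Add(Function('c')(17), -101), Rational(1, 2)) = Pow(Add(Mul(17, Pow(Add(-70, Pow(17, 2), Mul(9, 17)), -1), Add(16, 17)), -101), Rational(1, 2)) = Pow(Add(Mul(17, Pow(Add(-70, 289, 153), -1), 33), -101), Rational(1, 2)) = Pow(Add(Mul(17, Pow(372, -1), 33), -101), Rational(1, 2)) = Pow(Add(Mul(17, Rational(1, 372), 33), -101), Rational(1, 2)) = Pow(Add(Rational(187, 124), -101), Rational(1, 2)) = Pow(Rational(-12337, 124), Rational(1, 2)) = Mul(Rational(13, 62), I, Pow(2263, Rational(1, 2)))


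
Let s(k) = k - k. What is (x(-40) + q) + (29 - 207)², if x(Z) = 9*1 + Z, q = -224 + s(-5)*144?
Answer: 31429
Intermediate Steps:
s(k) = 0
q = -224 (q = -224 + 0*144 = -224 + 0 = -224)
x(Z) = 9 + Z
(x(-40) + q) + (29 - 207)² = ((9 - 40) - 224) + (29 - 207)² = (-31 - 224) + (-178)² = -255 + 31684 = 31429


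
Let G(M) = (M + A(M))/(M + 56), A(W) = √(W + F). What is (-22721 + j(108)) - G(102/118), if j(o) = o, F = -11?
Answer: -75866666/3355 - I*√35282/3355 ≈ -22613.0 - 0.055987*I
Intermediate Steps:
A(W) = √(-11 + W) (A(W) = √(W - 11) = √(-11 + W))
G(M) = (M + √(-11 + M))/(56 + M) (G(M) = (M + √(-11 + M))/(M + 56) = (M + √(-11 + M))/(56 + M))
(-22721 + j(108)) - G(102/118) = (-22721 + 108) - (102/118 + √(-11 + 102/118))/(56 + 102/118) = -22613 - (102*(1/118) + √(-11 + 102*(1/118)))/(56 + 102*(1/118)) = -22613 - (51/59 + √(-11 + 51/59))/(56 + 51/59) = -22613 - (51/59 + √(-598/59))/3355/59 = -22613 - 59*(51/59 + I*√35282/59)/3355 = -22613 - (51/3355 + I*√35282/3355) = -22613 + (-51/3355 - I*√35282/3355) = -75866666/3355 - I*√35282/3355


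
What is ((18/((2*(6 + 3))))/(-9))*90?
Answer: -10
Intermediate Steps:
((18/((2*(6 + 3))))/(-9))*90 = ((18/((2*9)))*(-1/9))*90 = ((18/18)*(-1/9))*90 = ((18*(1/18))*(-1/9))*90 = (1*(-1/9))*90 = -1/9*90 = -10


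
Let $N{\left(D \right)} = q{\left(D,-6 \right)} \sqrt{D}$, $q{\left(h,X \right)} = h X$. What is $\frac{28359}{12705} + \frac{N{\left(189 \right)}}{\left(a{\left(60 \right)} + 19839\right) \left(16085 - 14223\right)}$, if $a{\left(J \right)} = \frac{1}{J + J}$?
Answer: $\frac{9453}{4235} - \frac{29160 \sqrt{21}}{316630573} \approx 2.2317$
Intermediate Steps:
$q{\left(h,X \right)} = X h$
$a{\left(J \right)} = \frac{1}{2 J}$
$N{\left(D \right)} = - 6 D^{\frac{3}{2}}$ ($N{\left(D \right)} = - 6 D \sqrt{D} = - 6 D^{\frac{3}{2}}$)
$\frac{28359}{12705} + \frac{N{\left(189 \right)}}{\left(a{\left(60 \right)} + 19839\right) \left(16085 - 14223\right)} = \frac{28359}{12705} + \frac{\left(-6\right) 189^{\frac{3}{2}}}{\left(\frac{1}{2 \cdot 60} + 19839\right) \left(16085 - 14223\right)} = 28359 \cdot \frac{1}{12705} + \frac{\left(-6\right) 567 \sqrt{21}}{\left(\frac{1}{2} \cdot \frac{1}{60} + 19839\right) 1862} = \frac{9453}{4235} + \frac{\left(-3402\right) \sqrt{21}}{\left(\frac{1}{120} + 19839\right) 1862} = \frac{9453}{4235} + \frac{\left(-3402\right) \sqrt{21}}{\frac{2380681}{120} \cdot 1862} = \frac{9453}{4235} + \frac{\left(-3402\right) \sqrt{21}}{\frac{2216414011}{60}} = \frac{9453}{4235} + - 3402 \sqrt{21} \cdot \frac{60}{2216414011} = \frac{9453}{4235} - \frac{29160 \sqrt{21}}{316630573}$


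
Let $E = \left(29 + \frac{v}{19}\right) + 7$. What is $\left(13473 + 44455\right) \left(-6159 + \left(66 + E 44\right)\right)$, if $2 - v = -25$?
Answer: $- \frac{4893931224}{19} \approx -2.5758 \cdot 10^{8}$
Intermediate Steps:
$v = 27$ ($v = 2 - -25 = 2 + 25 = 27$)
$E = \frac{711}{19}$ ($E = \left(29 + \frac{27}{19}\right) + 7 = \frac{578}{19} + 7 = \frac{711}{19} \approx 37.421$)
$\left(13473 + 44455\right) \left(-6159 + \left(66 + E 44\right)\right) = \left(13473 + 44455\right) \left(-6159 + \left(66 + \frac{711}{19} \cdot 44\right)\right) = 57928 \left(-6159 + \left(66 + \frac{31284}{19}\right)\right) = 57928 \left(-6159 + \frac{32538}{19}\right) = 57928 \left(- \frac{84483}{19}\right) = - \frac{4893931224}{19}$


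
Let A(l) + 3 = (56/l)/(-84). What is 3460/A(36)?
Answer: -186840/163 ≈ -1146.3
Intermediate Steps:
A(l) = -3 - 2/(3*l) (A(l) = -3 + (56/l)/(-84) = -3 + (56/l)*(-1/84) = -3 - 2/(3*l))
3460/A(36) = 3460/(-3 - 2/3/36) = 3460/(-3 - 2/3*1/36) = 3460/(-3 - 1/54) = 3460/(-163/54) = 3460*(-54/163) = -186840/163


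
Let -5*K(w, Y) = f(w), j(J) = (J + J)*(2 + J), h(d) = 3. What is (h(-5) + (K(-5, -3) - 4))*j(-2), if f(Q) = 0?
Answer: 0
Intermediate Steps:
j(J) = 2*J*(2 + J) (j(J) = (2*J)*(2 + J) = 2*J*(2 + J))
K(w, Y) = 0 (K(w, Y) = -⅕*0 = 0)
(h(-5) + (K(-5, -3) - 4))*j(-2) = (3 + (0 - 4))*(2*(-2)*(2 - 2)) = (3 - 4)*(2*(-2)*0) = -1*0 = 0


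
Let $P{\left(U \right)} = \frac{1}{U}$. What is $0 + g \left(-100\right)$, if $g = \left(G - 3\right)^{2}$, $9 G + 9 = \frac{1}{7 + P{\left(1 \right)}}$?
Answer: $- \frac{2059225}{1296} \approx -1588.9$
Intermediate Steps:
$G = - \frac{71}{72}$ ($G = -1 + \frac{1}{9 \left(7 + 1^{-1}\right)} = -1 + \frac{1}{9 \left(7 + 1\right)} = -1 + \frac{1}{9 \cdot 8} = -1 + \frac{1}{9} \cdot \frac{1}{8} = -1 + \frac{1}{72} = - \frac{71}{72} \approx -0.98611$)
$g = \frac{82369}{5184}$ ($g = \left(- \frac{71}{72} - 3\right)^{2} = \left(- \frac{287}{72}\right)^{2} = \frac{82369}{5184} \approx 15.889$)
$0 + g \left(-100\right) = 0 + \frac{82369}{5184} \left(-100\right) = 0 - \frac{2059225}{1296} = - \frac{2059225}{1296}$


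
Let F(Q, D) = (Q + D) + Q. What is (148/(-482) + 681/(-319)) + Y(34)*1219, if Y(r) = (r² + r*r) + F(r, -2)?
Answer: 222855273651/76879 ≈ 2.8988e+6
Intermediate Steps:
F(Q, D) = D + 2*Q (F(Q, D) = (D + Q) + Q = D + 2*Q)
Y(r) = -2 + 2*r + 2*r² (Y(r) = (r² + r*r) + (-2 + 2*r) = (r² + r²) + (-2 + 2*r) = 2*r² + (-2 + 2*r) = -2 + 2*r + 2*r²)
(148/(-482) + 681/(-319)) + Y(34)*1219 = (148/(-482) + 681/(-319)) + (-2 + 2*34 + 2*34²)*1219 = (148*(-1/482) + 681*(-1/319)) + (-2 + 68 + 2*1156)*1219 = (-74/241 - 681/319) + (-2 + 68 + 2312)*1219 = -187727/76879 + 2378*1219 = -187727/76879 + 2898782 = 222855273651/76879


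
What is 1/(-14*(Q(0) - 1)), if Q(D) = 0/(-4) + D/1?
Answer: 1/14 ≈ 0.071429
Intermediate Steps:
Q(D) = D (Q(D) = 0*(-1/4) + D*1 = 0 + D = D)
1/(-14*(Q(0) - 1)) = 1/(-14*(0 - 1)) = 1/(-14*(-1)) = 1/14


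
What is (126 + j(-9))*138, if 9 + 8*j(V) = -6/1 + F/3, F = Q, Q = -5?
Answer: 34201/2 ≈ 17101.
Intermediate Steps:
F = -5
j(V) = -25/12 (j(V) = -9/8 + (-6/1 - 5/3)/8 = -9/8 + (-6*1 - 5*⅓)/8 = -9/8 + (-6 - 5/3)/8 = -9/8 + (⅛)*(-23/3) = -9/8 - 23/24 = -25/12)
(126 + j(-9))*138 = (126 - 25/12)*138 = (1487/12)*138 = 34201/2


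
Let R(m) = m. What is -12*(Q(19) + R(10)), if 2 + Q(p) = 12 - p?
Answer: -12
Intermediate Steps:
Q(p) = 10 - p (Q(p) = -2 + (12 - p) = 10 - p)
-12*(Q(19) + R(10)) = -12*((10 - 1*19) + 10) = -12*((10 - 19) + 10) = -12*(-9 + 10) = -12*1 = -12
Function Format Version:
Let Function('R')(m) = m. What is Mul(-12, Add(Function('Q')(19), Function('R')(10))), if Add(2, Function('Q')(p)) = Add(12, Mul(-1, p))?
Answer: -12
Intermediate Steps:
Function('Q')(p) = Add(10, Mul(-1, p)) (Function('Q')(p) = Add(-2, Add(12, Mul(-1, p))) = Add(10, Mul(-1, p)))
Mul(-12, Add(Function('Q')(19), Function('R')(10))) = Mul(-12, Add(Add(10, Mul(-1, 19)), 10)) = Mul(-12, Add(Add(10, -19), 10)) = Mul(-12, Add(-9, 10)) = Mul(-12, 1) = -12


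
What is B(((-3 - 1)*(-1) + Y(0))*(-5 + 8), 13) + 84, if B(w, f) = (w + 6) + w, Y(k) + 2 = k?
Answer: 102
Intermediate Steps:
Y(k) = -2 + k
B(w, f) = 6 + 2*w (B(w, f) = (6 + w) + w = 6 + 2*w)
B(((-3 - 1)*(-1) + Y(0))*(-5 + 8), 13) + 84 = (6 + 2*(((-3 - 1)*(-1) + (-2 + 0))*(-5 + 8))) + 84 = (6 + 2*((-4*(-1) - 2)*3)) + 84 = (6 + 2*((4 - 2)*3)) + 84 = (6 + 2*(2*3)) + 84 = (6 + 2*6) + 84 = (6 + 12) + 84 = 18 + 84 = 102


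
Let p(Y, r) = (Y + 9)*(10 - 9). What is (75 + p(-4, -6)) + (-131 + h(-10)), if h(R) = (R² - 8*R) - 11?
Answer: 118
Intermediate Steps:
h(R) = -11 + R² - 8*R
p(Y, r) = 9 + Y (p(Y, r) = (9 + Y)*1 = 9 + Y)
(75 + p(-4, -6)) + (-131 + h(-10)) = (75 + (9 - 4)) + (-131 + (-11 + (-10)² - 8*(-10))) = (75 + 5) + (-131 + (-11 + 100 + 80)) = 80 + (-131 + 169) = 80 + 38 = 118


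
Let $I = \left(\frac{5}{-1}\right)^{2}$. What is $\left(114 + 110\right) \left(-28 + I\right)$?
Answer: $-672$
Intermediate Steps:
$I = 25$ ($I = \left(5 \left(-1\right)\right)^{2} = \left(-5\right)^{2} = 25$)
$\left(114 + 110\right) \left(-28 + I\right) = \left(114 + 110\right) \left(-28 + 25\right) = 224 \left(-3\right) = -672$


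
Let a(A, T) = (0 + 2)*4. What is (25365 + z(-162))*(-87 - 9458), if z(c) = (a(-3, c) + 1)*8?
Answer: -242796165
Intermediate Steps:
a(A, T) = 8 (a(A, T) = 2*4 = 8)
z(c) = 72 (z(c) = (8 + 1)*8 = 9*8 = 72)
(25365 + z(-162))*(-87 - 9458) = (25365 + 72)*(-87 - 9458) = 25437*(-9545) = -242796165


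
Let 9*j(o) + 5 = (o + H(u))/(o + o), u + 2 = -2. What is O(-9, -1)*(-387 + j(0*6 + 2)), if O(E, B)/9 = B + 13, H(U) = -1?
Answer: -41853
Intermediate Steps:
u = -4 (u = -2 - 2 = -4)
O(E, B) = 117 + 9*B (O(E, B) = 9*(B + 13) = 9*(13 + B) = 117 + 9*B)
j(o) = -5/9 + (-1 + o)/(18*o) (j(o) = -5/9 + ((o - 1)/(o + o))/9 = -5/9 + ((-1 + o)/((2*o)))/9 = -5/9 + ((-1 + o)*(1/(2*o)))/9 = -5/9 + ((-1 + o)/(2*o))/9 = -5/9 + (-1 + o)/(18*o))
O(-9, -1)*(-387 + j(0*6 + 2)) = (117 + 9*(-1))*(-387 + (-1 - 9*(0*6 + 2))/(18*(0*6 + 2))) = (117 - 9)*(-387 + (-1 - 9*(0 + 2))/(18*(0 + 2))) = 108*(-387 + (1/18)*(-1 - 9*2)/2) = 108*(-387 + (1/18)*(½)*(-1 - 18)) = 108*(-387 + (1/18)*(½)*(-19)) = 108*(-387 - 19/36) = 108*(-13951/36) = -41853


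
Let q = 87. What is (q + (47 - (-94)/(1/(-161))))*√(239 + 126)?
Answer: -15000*√365 ≈ -2.8657e+5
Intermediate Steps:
(q + (47 - (-94)/(1/(-161))))*√(239 + 126) = (87 + (47 - (-94)/(1/(-161))))*√(239 + 126) = (87 + (47 - (-94)/(-1/161)))*√365 = (87 + (47 - (-94)*(-161)))*√365 = (87 + (47 - 1*15134))*√365 = (87 + (47 - 15134))*√365 = (87 - 15087)*√365 = -15000*√365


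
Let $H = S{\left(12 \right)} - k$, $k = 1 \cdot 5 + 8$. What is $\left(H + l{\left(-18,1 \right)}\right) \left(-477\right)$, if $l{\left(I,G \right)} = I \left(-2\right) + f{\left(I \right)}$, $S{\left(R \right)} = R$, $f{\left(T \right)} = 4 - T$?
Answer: $-27189$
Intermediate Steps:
$l{\left(I,G \right)} = 4 - 3 I$ ($l{\left(I,G \right)} = I \left(-2\right) - \left(-4 + I\right) = - 2 I - \left(-4 + I\right) = 4 - 3 I$)
$k = 13$ ($k = 5 + 8 = 13$)
$H = -1$ ($H = 12 - 13 = -1$)
$\left(H + l{\left(-18,1 \right)}\right) \left(-477\right) = \left(-1 + \left(4 - -54\right)\right) \left(-477\right) = \left(-1 + \left(4 + 54\right)\right) \left(-477\right) = \left(-1 + 58\right) \left(-477\right) = 57 \left(-477\right) = -27189$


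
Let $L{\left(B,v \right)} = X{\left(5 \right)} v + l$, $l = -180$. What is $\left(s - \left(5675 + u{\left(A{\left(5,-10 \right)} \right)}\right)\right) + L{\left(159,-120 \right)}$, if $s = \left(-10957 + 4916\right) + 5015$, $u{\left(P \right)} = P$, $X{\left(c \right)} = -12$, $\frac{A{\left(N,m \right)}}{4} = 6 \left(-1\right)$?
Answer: $-5417$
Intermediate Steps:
$A{\left(N,m \right)} = -24$ ($A{\left(N,m \right)} = 4 \cdot 6 \left(-1\right) = 4 \left(-6\right) = -24$)
$L{\left(B,v \right)} = -180 - 12 v$ ($L{\left(B,v \right)} = - 12 v - 180 = -180 - 12 v$)
$s = -1026$ ($s = -6041 + 5015 = -1026$)
$\left(s - \left(5675 + u{\left(A{\left(5,-10 \right)} \right)}\right)\right) + L{\left(159,-120 \right)} = \left(-1026 - 5651\right) - -1260 = \left(-1026 + \left(-5675 + 24\right)\right) + \left(-180 + 1440\right) = \left(-1026 - 5651\right) + 1260 = -6677 + 1260 = -5417$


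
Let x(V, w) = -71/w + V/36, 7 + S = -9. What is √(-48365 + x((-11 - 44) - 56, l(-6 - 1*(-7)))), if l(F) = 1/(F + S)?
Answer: I*√1702911/6 ≈ 217.49*I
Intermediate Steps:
S = -16 (S = -7 - 9 = -16)
l(F) = 1/(-16 + F) (l(F) = 1/(F - 16) = 1/(-16 + F))
x(V, w) = -71/w + V/36 (x(V, w) = -71/w + V*(1/36) = -71/w + V/36)
√(-48365 + x((-11 - 44) - 56, l(-6 - 1*(-7)))) = √(-48365 + (-(-1562 + 497) + ((-11 - 44) - 56)/36)) = √(-48365 + (-71/(1/(-16 + (-6 + 7))) + (-55 - 56)/36)) = √(-48365 + (-71/(1/(-16 + 1)) + (1/36)*(-111))) = √(-48365 + (-71/(1/(-15)) - 37/12)) = √(-48365 + (-71/(-1/15) - 37/12)) = √(-48365 + (-71*(-15) - 37/12)) = √(-48365 + (1065 - 37/12)) = √(-48365 + 12743/12) = √(-567637/12) = I*√1702911/6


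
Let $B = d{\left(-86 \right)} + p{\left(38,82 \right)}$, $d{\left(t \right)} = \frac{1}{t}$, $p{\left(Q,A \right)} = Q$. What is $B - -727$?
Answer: $\frac{65789}{86} \approx 764.99$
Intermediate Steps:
$B = \frac{3267}{86}$ ($B = \frac{1}{-86} + 38 = - \frac{1}{86} + 38 = \frac{3267}{86} \approx 37.988$)
$B - -727 = \frac{3267}{86} - -727 = \frac{3267}{86} + 727 = \frac{65789}{86}$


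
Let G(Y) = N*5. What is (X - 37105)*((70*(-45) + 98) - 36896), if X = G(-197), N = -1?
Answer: 1482470280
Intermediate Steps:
G(Y) = -5 (G(Y) = -1*5 = -5)
X = -5
(X - 37105)*((70*(-45) + 98) - 36896) = (-5 - 37105)*((70*(-45) + 98) - 36896) = -37110*((-3150 + 98) - 36896) = -37110*(-3052 - 36896) = -37110*(-39948) = 1482470280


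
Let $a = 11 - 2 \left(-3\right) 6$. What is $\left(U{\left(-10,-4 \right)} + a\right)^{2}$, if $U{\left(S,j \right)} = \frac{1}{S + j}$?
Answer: $\frac{431649}{196} \approx 2202.3$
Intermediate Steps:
$a = 47$ ($a = 11 - \left(-6\right) 6 = 11 - -36 = 11 + 36 = 47$)
$\left(U{\left(-10,-4 \right)} + a\right)^{2} = \left(\frac{1}{-10 - 4} + 47\right)^{2} = \left(\frac{1}{-14} + 47\right)^{2} = \left(- \frac{1}{14} + 47\right)^{2} = \left(\frac{657}{14}\right)^{2} = \frac{431649}{196}$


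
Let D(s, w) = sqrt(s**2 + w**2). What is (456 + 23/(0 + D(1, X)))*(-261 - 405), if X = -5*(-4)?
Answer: -303696 - 15318*sqrt(401)/401 ≈ -3.0446e+5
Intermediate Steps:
X = 20
(456 + 23/(0 + D(1, X)))*(-261 - 405) = (456 + 23/(0 + sqrt(1**2 + 20**2)))*(-261 - 405) = (456 + 23/(0 + sqrt(1 + 400)))*(-666) = (456 + 23/(0 + sqrt(401)))*(-666) = (456 + 23/(sqrt(401)))*(-666) = (456 + 23*(sqrt(401)/401))*(-666) = (456 + 23*sqrt(401)/401)*(-666) = -303696 - 15318*sqrt(401)/401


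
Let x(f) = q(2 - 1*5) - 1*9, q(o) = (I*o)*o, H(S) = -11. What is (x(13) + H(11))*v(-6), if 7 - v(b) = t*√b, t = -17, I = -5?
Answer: -455 - 1105*I*√6 ≈ -455.0 - 2706.7*I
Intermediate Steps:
q(o) = -5*o² (q(o) = (-5*o)*o = -5*o²)
v(b) = 7 + 17*√b (v(b) = 7 - (-17)*√b = 7 + 17*√b)
x(f) = -54 (x(f) = -5*(2 - 1*5)² - 1*9 = -5*(2 - 5)² - 9 = -5*(-3)² - 9 = -5*9 - 9 = -45 - 9 = -54)
(x(13) + H(11))*v(-6) = (-54 - 11)*(7 + 17*√(-6)) = -65*(7 + 17*(I*√6)) = -65*(7 + 17*I*√6) = -455 - 1105*I*√6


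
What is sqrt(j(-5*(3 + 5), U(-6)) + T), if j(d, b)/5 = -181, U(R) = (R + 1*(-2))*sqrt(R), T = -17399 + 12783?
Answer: I*sqrt(5521) ≈ 74.303*I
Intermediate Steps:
T = -4616
U(R) = sqrt(R)*(-2 + R) (U(R) = (R - 2)*sqrt(R) = (-2 + R)*sqrt(R) = sqrt(R)*(-2 + R))
j(d, b) = -905 (j(d, b) = 5*(-181) = -905)
sqrt(j(-5*(3 + 5), U(-6)) + T) = sqrt(-905 - 4616) = sqrt(-5521) = I*sqrt(5521)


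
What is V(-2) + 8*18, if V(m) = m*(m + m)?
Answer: 152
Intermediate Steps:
V(m) = 2*m**2 (V(m) = m*(2*m) = 2*m**2)
V(-2) + 8*18 = 2*(-2)**2 + 8*18 = 2*4 + 144 = 8 + 144 = 152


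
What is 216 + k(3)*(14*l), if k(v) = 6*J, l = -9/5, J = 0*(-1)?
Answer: 216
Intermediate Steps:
J = 0
l = -9/5 (l = -9*⅕ = -9/5 ≈ -1.8000)
k(v) = 0 (k(v) = 6*0 = 0)
216 + k(3)*(14*l) = 216 + 0*(14*(-9/5)) = 216 + 0*(-126/5) = 216 + 0 = 216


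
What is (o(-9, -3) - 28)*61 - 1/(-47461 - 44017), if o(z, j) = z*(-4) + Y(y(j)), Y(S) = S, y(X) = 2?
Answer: 55801581/91478 ≈ 610.00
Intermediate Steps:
o(z, j) = 2 - 4*z (o(z, j) = z*(-4) + 2 = -4*z + 2 = 2 - 4*z)
(o(-9, -3) - 28)*61 - 1/(-47461 - 44017) = ((2 - 4*(-9)) - 28)*61 - 1/(-47461 - 44017) = ((2 + 36) - 28)*61 - 1/(-91478) = (38 - 28)*61 - 1*(-1/91478) = 10*61 + 1/91478 = 610 + 1/91478 = 55801581/91478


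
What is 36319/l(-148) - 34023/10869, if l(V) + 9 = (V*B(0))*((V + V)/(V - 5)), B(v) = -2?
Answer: 19154275262/312443897 ≈ 61.305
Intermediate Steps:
l(V) = -9 - 4*V²/(-5 + V) (l(V) = -9 + (V*(-2))*((V + V)/(V - 5)) = -9 + (-2*V)*((2*V)/(-5 + V)) = -9 + (-2*V)*(2*V/(-5 + V)) = -9 - 4*V²/(-5 + V))
36319/l(-148) - 34023/10869 = 36319/(((45 - 9*(-148) - 4*(-148)²)/(-5 - 148))) - 34023/10869 = 36319/(((45 + 1332 - 4*21904)/(-153))) - 34023*1/10869 = 36319/((-(45 + 1332 - 87616)/153)) - 11341/3623 = 36319/((-1/153*(-86239))) - 11341/3623 = 36319/(86239/153) - 11341/3623 = 36319*(153/86239) - 11341/3623 = 5556807/86239 - 11341/3623 = 19154275262/312443897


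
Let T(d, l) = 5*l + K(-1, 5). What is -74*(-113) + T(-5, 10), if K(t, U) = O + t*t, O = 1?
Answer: 8414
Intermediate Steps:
K(t, U) = 1 + t² (K(t, U) = 1 + t*t = 1 + t²)
T(d, l) = 2 + 5*l (T(d, l) = 5*l + (1 + (-1)²) = 5*l + (1 + 1) = 5*l + 2 = 2 + 5*l)
-74*(-113) + T(-5, 10) = -74*(-113) + (2 + 5*10) = 8362 + (2 + 50) = 8362 + 52 = 8414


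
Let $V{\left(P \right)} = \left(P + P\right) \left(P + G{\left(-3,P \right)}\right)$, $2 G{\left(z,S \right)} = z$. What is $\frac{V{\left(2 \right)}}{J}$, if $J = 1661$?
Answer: $\frac{2}{1661} \approx 0.0012041$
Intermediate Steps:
$G{\left(z,S \right)} = \frac{z}{2}$
$V{\left(P \right)} = 2 P \left(- \frac{3}{2} + P\right)$ ($V{\left(P \right)} = \left(P + P\right) \left(P + \frac{1}{2} \left(-3\right)\right) = 2 P \left(P - \frac{3}{2}\right) = 2 P \left(- \frac{3}{2} + P\right)$)
$\frac{V{\left(2 \right)}}{J} = \frac{2 \left(-3 + 2 \cdot 2\right)}{1661} = 2 \left(-3 + 4\right) \frac{1}{1661} = 2 \cdot 1 \cdot \frac{1}{1661} = 2 \cdot \frac{1}{1661} = \frac{2}{1661}$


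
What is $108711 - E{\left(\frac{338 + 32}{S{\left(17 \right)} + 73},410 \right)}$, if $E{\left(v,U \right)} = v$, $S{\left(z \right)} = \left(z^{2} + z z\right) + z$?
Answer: $\frac{36309289}{334} \approx 1.0871 \cdot 10^{5}$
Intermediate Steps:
$S{\left(z \right)} = z + 2 z^{2}$ ($S{\left(z \right)} = \left(z^{2} + z^{2}\right) + z = 2 z^{2} + z = z + 2 z^{2}$)
$108711 - E{\left(\frac{338 + 32}{S{\left(17 \right)} + 73},410 \right)} = 108711 - \frac{338 + 32}{17 \left(1 + 2 \cdot 17\right) + 73} = 108711 - \frac{370}{17 \left(1 + 34\right) + 73} = 108711 - \frac{370}{17 \cdot 35 + 73} = 108711 - \frac{370}{595 + 73} = 108711 - \frac{370}{668} = 108711 - 370 \cdot \frac{1}{668} = 108711 - \frac{185}{334} = \frac{36309289}{334}$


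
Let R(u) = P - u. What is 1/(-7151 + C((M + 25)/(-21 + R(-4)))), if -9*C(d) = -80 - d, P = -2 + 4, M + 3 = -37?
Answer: -1/7142 ≈ -0.00014002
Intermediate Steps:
M = -40 (M = -3 - 37 = -40)
P = 2
R(u) = 2 - u
C(d) = 80/9 + d/9 (C(d) = -(-80 - d)/9 = 80/9 + d/9)
1/(-7151 + C((M + 25)/(-21 + R(-4)))) = 1/(-7151 + (80/9 + ((-40 + 25)/(-21 + (2 - 1*(-4))))/9)) = 1/(-7151 + (80/9 + (-15/(-21 + (2 + 4)))/9)) = 1/(-7151 + (80/9 + (-15/(-21 + 6))/9)) = 1/(-7151 + (80/9 + (-15/(-15))/9)) = 1/(-7151 + (80/9 + (-15*(-1/15))/9)) = 1/(-7151 + (80/9 + (1/9)*1)) = 1/(-7151 + (80/9 + 1/9)) = 1/(-7151 + 9) = 1/(-7142) = -1/7142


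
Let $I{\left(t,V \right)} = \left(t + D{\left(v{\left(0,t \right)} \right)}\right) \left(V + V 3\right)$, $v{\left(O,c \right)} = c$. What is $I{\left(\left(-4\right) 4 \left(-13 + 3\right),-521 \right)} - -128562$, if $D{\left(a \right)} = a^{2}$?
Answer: $-53555278$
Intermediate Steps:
$I{\left(t,V \right)} = 4 V \left(t + t^{2}\right)$ ($I{\left(t,V \right)} = \left(t + t^{2}\right) \left(V + V 3\right) = \left(t + t^{2}\right) \left(V + 3 V\right) = \left(t + t^{2}\right) 4 V = 4 V \left(t + t^{2}\right)$)
$I{\left(\left(-4\right) 4 \left(-13 + 3\right),-521 \right)} - -128562 = 4 \left(-521\right) \left(-4\right) 4 \left(-13 + 3\right) \left(1 + \left(-4\right) 4 \left(-13 + 3\right)\right) - -128562 = 4 \left(-521\right) \left(\left(-16\right) \left(-10\right)\right) \left(1 - -160\right) + 128562 = 4 \left(-521\right) 160 \left(1 + 160\right) + 128562 = 4 \left(-521\right) 160 \cdot 161 + 128562 = -53683840 + 128562 = -53555278$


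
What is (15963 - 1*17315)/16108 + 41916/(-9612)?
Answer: -14337049/3225627 ≈ -4.4447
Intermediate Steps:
(15963 - 1*17315)/16108 + 41916/(-9612) = (15963 - 17315)*(1/16108) + 41916*(-1/9612) = -1352*1/16108 - 3493/801 = -338/4027 - 3493/801 = -14337049/3225627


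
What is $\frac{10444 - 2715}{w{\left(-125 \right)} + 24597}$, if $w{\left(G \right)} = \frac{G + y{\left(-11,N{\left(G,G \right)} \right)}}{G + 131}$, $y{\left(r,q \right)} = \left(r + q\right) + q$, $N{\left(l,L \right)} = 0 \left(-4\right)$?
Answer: $\frac{23187}{73723} \approx 0.31452$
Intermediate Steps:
$N{\left(l,L \right)} = 0$
$y{\left(r,q \right)} = r + 2 q$ ($y{\left(r,q \right)} = \left(q + r\right) + q = r + 2 q$)
$w{\left(G \right)} = \frac{-11 + G}{131 + G}$ ($w{\left(G \right)} = \frac{G + \left(-11 + 2 \cdot 0\right)}{G + 131} = \frac{G + \left(-11 + 0\right)}{131 + G} = \frac{G - 11}{131 + G} = \frac{-11 + G}{131 + G}$)
$\frac{10444 - 2715}{w{\left(-125 \right)} + 24597} = \frac{10444 - 2715}{\frac{-11 - 125}{131 - 125} + 24597} = \frac{7729}{\frac{1}{6} \left(-136\right) + 24597} = \frac{7729}{- \frac{68}{3} + 24597} = \frac{7729}{\frac{73723}{3}} = 7729 \cdot \frac{3}{73723} = \frac{23187}{73723}$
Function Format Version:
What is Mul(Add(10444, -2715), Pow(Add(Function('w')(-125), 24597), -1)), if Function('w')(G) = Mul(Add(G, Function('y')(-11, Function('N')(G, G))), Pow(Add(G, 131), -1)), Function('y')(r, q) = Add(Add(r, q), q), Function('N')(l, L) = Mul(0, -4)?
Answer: Rational(23187, 73723) ≈ 0.31452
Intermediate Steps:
Function('N')(l, L) = 0
Function('y')(r, q) = Add(r, Mul(2, q)) (Function('y')(r, q) = Add(Add(q, r), q) = Add(r, Mul(2, q)))
Function('w')(G) = Mul(Pow(Add(131, G), -1), Add(-11, G)) (Function('w')(G) = Mul(Add(G, Add(-11, Mul(2, 0))), Pow(Add(G, 131), -1)) = Mul(Add(G, Add(-11, 0)), Pow(Add(131, G), -1)) = Mul(Add(G, -11), Pow(Add(131, G), -1)) = Mul(Add(-11, G), Pow(Add(131, G), -1)) = Mul(Pow(Add(131, G), -1), Add(-11, G)))
Mul(Add(10444, -2715), Pow(Add(Function('w')(-125), 24597), -1)) = Mul(Add(10444, -2715), Pow(Add(Mul(Pow(Add(131, -125), -1), Add(-11, -125)), 24597), -1)) = Mul(7729, Pow(Add(Mul(Pow(6, -1), -136), 24597), -1)) = Mul(7729, Pow(Add(Mul(Rational(1, 6), -136), 24597), -1)) = Mul(7729, Pow(Add(Rational(-68, 3), 24597), -1)) = Mul(7729, Pow(Rational(73723, 3), -1)) = Mul(7729, Rational(3, 73723)) = Rational(23187, 73723)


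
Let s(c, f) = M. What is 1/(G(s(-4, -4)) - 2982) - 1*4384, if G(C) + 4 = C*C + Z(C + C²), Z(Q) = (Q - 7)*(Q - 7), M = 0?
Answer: -12875809/2937 ≈ -4384.0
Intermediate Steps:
s(c, f) = 0
Z(Q) = (-7 + Q)² (Z(Q) = (-7 + Q)*(-7 + Q) = (-7 + Q)²)
G(C) = -4 + C² + (-7 + C + C²)² (G(C) = -4 + (C*C + (-7 + (C + C²))²) = -4 + (C² + (-7 + C + C²)²) = -4 + C² + (-7 + C + C²)²)
1/(G(s(-4, -4)) - 2982) - 1*4384 = 1/((-4 + 0² + (-7 + 0*(1 + 0))²) - 2982) - 1*4384 = 1/((-4 + 0 + (-7 + 0*1)²) - 2982) - 4384 = 1/((-4 + 0 + (-7 + 0)²) - 2982) - 4384 = 1/((-4 + 0 + (-7)²) - 2982) - 4384 = 1/((-4 + 0 + 49) - 2982) - 4384 = 1/(45 - 2982) - 4384 = 1/(-2937) - 4384 = -1/2937 - 4384 = -12875809/2937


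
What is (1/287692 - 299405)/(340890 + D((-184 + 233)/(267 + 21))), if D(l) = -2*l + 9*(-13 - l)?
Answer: -6201822474648/7058673179455 ≈ -0.87861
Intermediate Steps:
D(l) = -117 - 11*l (D(l) = -2*l + (-117 - 9*l) = -117 - 11*l)
(1/287692 - 299405)/(340890 + D((-184 + 233)/(267 + 21))) = (1/287692 - 299405)/(340890 + (-117 - 11*(-184 + 233)/(267 + 21))) = (1/287692 - 299405)/(340890 + (-117 - 539/288)) = -86136423259/(287692*(340890 + (-117 - 539/288))) = -86136423259/(287692*(340890 - 34235/288)) = -86136423259/(287692*98142085/288) = -86136423259/287692*288/98142085 = -6201822474648/7058673179455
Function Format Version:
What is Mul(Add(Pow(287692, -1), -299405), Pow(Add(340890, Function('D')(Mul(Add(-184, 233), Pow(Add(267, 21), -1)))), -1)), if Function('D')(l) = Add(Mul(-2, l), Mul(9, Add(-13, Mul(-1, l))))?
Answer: Rational(-6201822474648, 7058673179455) ≈ -0.87861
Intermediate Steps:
Function('D')(l) = Add(-117, Mul(-11, l)) (Function('D')(l) = Add(Mul(-2, l), Add(-117, Mul(-9, l))) = Add(-117, Mul(-11, l)))
Mul(Add(Pow(287692, -1), -299405), Pow(Add(340890, Function('D')(Mul(Add(-184, 233), Pow(Add(267, 21), -1)))), -1)) = Mul(Add(Pow(287692, -1), -299405), Pow(Add(340890, Add(-117, Mul(-11, Mul(Add(-184, 233), Pow(Add(267, 21), -1))))), -1)) = Mul(Add(Rational(1, 287692), -299405), Pow(Add(340890, Add(-117, Mul(-11, Mul(49, Pow(288, -1))))), -1)) = Mul(Rational(-86136423259, 287692), Pow(Add(340890, Add(-117, Mul(-11, Mul(49, Rational(1, 288))))), -1)) = Mul(Rational(-86136423259, 287692), Pow(Add(340890, Add(-117, Mul(-11, Rational(49, 288)))), -1)) = Mul(Rational(-86136423259, 287692), Pow(Add(340890, Add(-117, Rational(-539, 288))), -1)) = Mul(Rational(-86136423259, 287692), Pow(Add(340890, Rational(-34235, 288)), -1)) = Mul(Rational(-86136423259, 287692), Pow(Rational(98142085, 288), -1)) = Mul(Rational(-86136423259, 287692), Rational(288, 98142085)) = Rational(-6201822474648, 7058673179455)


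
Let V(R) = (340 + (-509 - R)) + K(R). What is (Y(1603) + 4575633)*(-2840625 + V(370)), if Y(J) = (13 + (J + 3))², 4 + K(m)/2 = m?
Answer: -20442003975008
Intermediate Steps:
K(m) = -8 + 2*m
Y(J) = (16 + J)² (Y(J) = (13 + (3 + J))² = (16 + J)²)
V(R) = -177 + R (V(R) = (340 + (-509 - R)) + (-8 + 2*R) = (-169 - R) + (-8 + 2*R) = -177 + R)
(Y(1603) + 4575633)*(-2840625 + V(370)) = ((16 + 1603)² + 4575633)*(-2840625 + (-177 + 370)) = (1619² + 4575633)*(-2840625 + 193) = (2621161 + 4575633)*(-2840432) = 7196794*(-2840432) = -20442003975008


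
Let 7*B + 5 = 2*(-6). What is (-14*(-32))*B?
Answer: -1088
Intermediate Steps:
B = -17/7 (B = -5/7 + (2*(-6))/7 = -5/7 + (⅐)*(-12) = -5/7 - 12/7 = -17/7 ≈ -2.4286)
(-14*(-32))*B = -14*(-32)*(-17/7) = 448*(-17/7) = -1088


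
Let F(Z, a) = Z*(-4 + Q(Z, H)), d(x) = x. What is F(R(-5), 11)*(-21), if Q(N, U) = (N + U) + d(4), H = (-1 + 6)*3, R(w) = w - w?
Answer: 0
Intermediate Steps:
R(w) = 0
H = 15 (H = 5*3 = 15)
Q(N, U) = 4 + N + U (Q(N, U) = (N + U) + 4 = 4 + N + U)
F(Z, a) = Z*(15 + Z) (F(Z, a) = Z*(-4 + (4 + Z + 15)) = Z*(-4 + (19 + Z)) = Z*(15 + Z))
F(R(-5), 11)*(-21) = (0*(15 + 0))*(-21) = (0*15)*(-21) = 0*(-21) = 0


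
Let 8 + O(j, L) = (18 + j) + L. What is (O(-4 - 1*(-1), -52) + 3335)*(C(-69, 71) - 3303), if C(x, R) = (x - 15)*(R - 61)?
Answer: -13630470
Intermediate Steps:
C(x, R) = (-61 + R)*(-15 + x) (C(x, R) = (-15 + x)*(-61 + R) = (-61 + R)*(-15 + x))
O(j, L) = 10 + L + j (O(j, L) = -8 + ((18 + j) + L) = -8 + (18 + L + j) = 10 + L + j)
(O(-4 - 1*(-1), -52) + 3335)*(C(-69, 71) - 3303) = ((10 - 52 + (-4 - 1*(-1))) + 3335)*((915 - 61*(-69) - 15*71 + 71*(-69)) - 3303) = ((10 - 52 + (-4 + 1)) + 3335)*((915 + 4209 - 1065 - 4899) - 3303) = ((10 - 52 - 3) + 3335)*(-840 - 3303) = (-45 + 3335)*(-4143) = 3290*(-4143) = -13630470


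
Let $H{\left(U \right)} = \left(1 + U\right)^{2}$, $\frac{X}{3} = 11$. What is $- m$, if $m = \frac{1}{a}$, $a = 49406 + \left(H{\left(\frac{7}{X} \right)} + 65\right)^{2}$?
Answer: $- \frac{1185921}{63831201151} \approx -1.8579 \cdot 10^{-5}$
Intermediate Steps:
$X = 33$ ($X = 3 \cdot 11 = 33$)
$a = \frac{63831201151}{1185921}$ ($a = 49406 + \left(\left(1 + \frac{7}{33}\right)^{2} + 65\right)^{2} = 49406 + \left(\left(\frac{40}{33}\right)^{2} + 65\right)^{2} = 49406 + \left(\frac{1600}{1089} + 65\right)^{2} = 49406 + \left(\frac{72385}{1089}\right)^{2} = 49406 + \frac{5239588225}{1185921} = \frac{63831201151}{1185921} \approx 53824.0$)
$m = \frac{1185921}{63831201151}$ ($m = \frac{1}{\frac{63831201151}{1185921}} = \frac{1185921}{63831201151} \approx 1.8579 \cdot 10^{-5}$)
$- m = \left(-1\right) \frac{1185921}{63831201151} = - \frac{1185921}{63831201151}$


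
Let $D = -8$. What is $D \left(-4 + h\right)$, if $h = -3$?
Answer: $56$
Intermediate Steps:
$D \left(-4 + h\right) = - 8 \left(-4 - 3\right) = \left(-8\right) \left(-7\right) = 56$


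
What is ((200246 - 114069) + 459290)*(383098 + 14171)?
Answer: 216697129623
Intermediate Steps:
((200246 - 114069) + 459290)*(383098 + 14171) = (86177 + 459290)*397269 = 545467*397269 = 216697129623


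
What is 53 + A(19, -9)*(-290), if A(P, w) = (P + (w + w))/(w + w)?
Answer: 622/9 ≈ 69.111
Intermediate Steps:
A(P, w) = (P + 2*w)/(2*w) (A(P, w) = (P + 2*w)/((2*w)) = (P + 2*w)*(1/(2*w)) = (P + 2*w)/(2*w))
53 + A(19, -9)*(-290) = 53 + ((-9 + (½)*19)/(-9))*(-290) = 53 - (-9 + 19/2)/9*(-290) = 53 - ⅑*½*(-290) = 53 - 1/18*(-290) = 53 + 145/9 = 622/9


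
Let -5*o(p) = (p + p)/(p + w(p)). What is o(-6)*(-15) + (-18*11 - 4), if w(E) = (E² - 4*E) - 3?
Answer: -3446/17 ≈ -202.71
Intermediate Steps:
w(E) = -3 + E² - 4*E
o(p) = -2*p/(5*(-3 + p² - 3*p)) (o(p) = -(p + p)/(5*(p + (-3 + p² - 4*p))) = -2*p/(5*(-3 + p² - 3*p)))
o(-6)*(-15) + (-18*11 - 4) = (2*(-6)/(15 - 5*(-6)² + 15*(-6)))*(-15) + (-18*11 - 4) = (2*(-6)/(15 - 5*36 - 90))*(-15) + (-198 - 4) = (2*(-6)/(15 - 180 - 90))*(-15) - 202 = (2*(-6)/(-255))*(-15) - 202 = (2*(-6)*(-1/255))*(-15) - 202 = (4/85)*(-15) - 202 = -12/17 - 202 = -3446/17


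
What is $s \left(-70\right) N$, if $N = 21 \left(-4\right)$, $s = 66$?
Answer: $388080$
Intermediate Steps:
$N = -84$
$s \left(-70\right) N = 66 \left(-70\right) \left(-84\right) = \left(-4620\right) \left(-84\right) = 388080$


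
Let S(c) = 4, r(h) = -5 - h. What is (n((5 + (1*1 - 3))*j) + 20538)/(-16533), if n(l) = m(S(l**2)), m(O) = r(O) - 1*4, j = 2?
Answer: -20525/16533 ≈ -1.2415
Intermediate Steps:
m(O) = -9 - O (m(O) = (-5 - O) - 1*4 = (-5 - O) - 4 = -9 - O)
n(l) = -13 (n(l) = -9 - 1*4 = -9 - 4 = -13)
(n((5 + (1*1 - 3))*j) + 20538)/(-16533) = (-13 + 20538)/(-16533) = 20525*(-1/16533) = -20525/16533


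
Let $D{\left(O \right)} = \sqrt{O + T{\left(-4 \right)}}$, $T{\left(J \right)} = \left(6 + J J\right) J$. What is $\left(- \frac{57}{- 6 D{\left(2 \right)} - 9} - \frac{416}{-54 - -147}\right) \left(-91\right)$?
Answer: $\frac{12880777}{32829} + \frac{3458 i \sqrt{86}}{353} \approx 392.36 + 90.845 i$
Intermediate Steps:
$T{\left(J \right)} = J \left(6 + J^{2}\right)$ ($T{\left(J \right)} = \left(6 + J^{2}\right) J = J \left(6 + J^{2}\right)$)
$D{\left(O \right)} = \sqrt{-88 + O}$ ($D{\left(O \right)} = \sqrt{O - 4 \left(6 + \left(-4\right)^{2}\right)} = \sqrt{O - 4 \left(6 + 16\right)} = \sqrt{O - 88} = \sqrt{-88 + O}$)
$\left(- \frac{57}{- 6 D{\left(2 \right)} - 9} - \frac{416}{-54 - -147}\right) \left(-91\right) = \left(- \frac{57}{- 6 \sqrt{-88 + 2} - 9} - \frac{416}{-54 - -147}\right) \left(-91\right) = \left(- \frac{57}{- 6 \sqrt{-86} - 9} - \frac{416}{-54 + 147}\right) \left(-91\right) = \left(- \frac{57}{- 6 i \sqrt{86} - 9} - \frac{416}{93}\right) \left(-91\right) = \left(- \frac{57}{-9 - 6 i \sqrt{86}} - \frac{416}{93}\right) \left(-91\right) = \left(- \frac{416}{93} - \frac{57}{-9 - 6 i \sqrt{86}}\right) \left(-91\right) = \frac{37856}{93} + \frac{5187}{-9 - 6 i \sqrt{86}}$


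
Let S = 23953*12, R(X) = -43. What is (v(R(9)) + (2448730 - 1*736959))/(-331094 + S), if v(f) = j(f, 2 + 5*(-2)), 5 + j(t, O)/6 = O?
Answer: -1711693/43658 ≈ -39.207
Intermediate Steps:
j(t, O) = -30 + 6*O
v(f) = -78 (v(f) = -30 + 6*(2 + 5*(-2)) = -30 + 6*(2 - 10) = -30 + 6*(-8) = -30 - 48 = -78)
S = 287436
(v(R(9)) + (2448730 - 1*736959))/(-331094 + S) = (-78 + (2448730 - 1*736959))/(-331094 + 287436) = (-78 + (2448730 - 736959))/(-43658) = (-78 + 1711771)*(-1/43658) = 1711693*(-1/43658) = -1711693/43658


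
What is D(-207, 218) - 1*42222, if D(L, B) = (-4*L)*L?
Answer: -213618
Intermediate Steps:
D(L, B) = -4*L²
D(-207, 218) - 1*42222 = -4*(-207)² - 1*42222 = -4*42849 - 42222 = -171396 - 42222 = -213618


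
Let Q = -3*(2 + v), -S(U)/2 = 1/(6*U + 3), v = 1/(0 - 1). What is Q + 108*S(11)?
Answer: -141/23 ≈ -6.1304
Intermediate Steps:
v = -1 (v = 1/(-1) = -1)
S(U) = -2/(3 + 6*U) (S(U) = -2/(6*U + 3) = -2/(3 + 6*U))
Q = -3 (Q = -3*(2 - 1) = -3*1 = -3)
Q + 108*S(11) = -3 + 108*(-2/(3 + 6*11)) = -3 + 108*(-2/(3 + 66)) = -3 + 108*(-2/69) = -3 - 72/23 = -141/23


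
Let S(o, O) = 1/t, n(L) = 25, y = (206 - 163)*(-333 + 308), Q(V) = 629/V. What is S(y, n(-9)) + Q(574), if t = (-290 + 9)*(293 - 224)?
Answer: 12195107/11129286 ≈ 1.0958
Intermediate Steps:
t = -19389 (t = -281*69 = -19389)
y = -1075 (y = 43*(-25) = -1075)
S(o, O) = -1/19389 (S(o, O) = 1/(-19389) = -1/19389)
S(y, n(-9)) + Q(574) = -1/19389 + 629/574 = 12195107/11129286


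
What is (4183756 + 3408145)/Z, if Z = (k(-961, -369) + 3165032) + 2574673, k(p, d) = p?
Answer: 7591901/5738744 ≈ 1.3229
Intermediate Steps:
Z = 5738744 (Z = (-961 + 3165032) + 2574673 = 3164071 + 2574673 = 5738744)
(4183756 + 3408145)/Z = (4183756 + 3408145)/5738744 = 7591901*(1/5738744) = 7591901/5738744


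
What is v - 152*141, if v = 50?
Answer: -21382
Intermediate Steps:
v - 152*141 = 50 - 152*141 = 50 - 21432 = -21382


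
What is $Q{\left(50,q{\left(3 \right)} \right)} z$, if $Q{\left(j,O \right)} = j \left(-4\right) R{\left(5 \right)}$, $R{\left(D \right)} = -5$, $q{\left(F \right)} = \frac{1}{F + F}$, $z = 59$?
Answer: $59000$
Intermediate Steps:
$q{\left(F \right)} = \frac{1}{2 F}$
$Q{\left(j,O \right)} = 20 j$ ($Q{\left(j,O \right)} = j \left(-4\right) \left(-5\right) = - 4 j \left(-5\right) = 20 j$)
$Q{\left(50,q{\left(3 \right)} \right)} z = 20 \cdot 50 \cdot 59 = 1000 \cdot 59 = 59000$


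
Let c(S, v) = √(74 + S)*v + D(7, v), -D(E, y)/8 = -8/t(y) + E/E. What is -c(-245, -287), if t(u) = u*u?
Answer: 658888/82369 + 861*I*√19 ≈ 7.9992 + 3753.0*I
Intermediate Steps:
t(u) = u²
D(E, y) = -8 + 64/y² (D(E, y) = -8*(-8/y² + E/E) = -8*(-8/y² + 1) = -8*(1 - 8/y²) = -8 + 64/y²)
c(S, v) = -8 + 64/v² + v*√(74 + S) (c(S, v) = √(74 + S)*v + (-8 + 64/v²) = v*√(74 + S) + (-8 + 64/v²) = -8 + 64/v² + v*√(74 + S))
-c(-245, -287) = -(-8 + 64/(-287)² - 287*√(74 - 245)) = -(-8 + 64*(1/82369) - 861*I*√19) = -(-8 + 64/82369 - 861*I*√19) = -(-658888/82369 - 861*I*√19) = 658888/82369 + 861*I*√19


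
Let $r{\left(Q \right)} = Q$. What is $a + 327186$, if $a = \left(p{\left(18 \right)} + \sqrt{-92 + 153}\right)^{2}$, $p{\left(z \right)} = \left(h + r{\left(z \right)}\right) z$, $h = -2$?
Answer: $410191 + 576 \sqrt{61} \approx 4.1469 \cdot 10^{5}$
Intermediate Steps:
$p{\left(z \right)} = z \left(-2 + z\right)$ ($p{\left(z \right)} = \left(-2 + z\right) z = z \left(-2 + z\right)$)
$a = \left(288 + \sqrt{61}\right)^{2}$ ($a = \left(18 \left(-2 + 18\right) + \sqrt{-92 + 153}\right)^{2} = \left(18 \cdot 16 + \sqrt{61}\right)^{2} = \left(288 + \sqrt{61}\right)^{2} \approx 87504.0$)
$a + 327186 = \left(288 + \sqrt{61}\right)^{2} + 327186 = 327186 + \left(288 + \sqrt{61}\right)^{2}$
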